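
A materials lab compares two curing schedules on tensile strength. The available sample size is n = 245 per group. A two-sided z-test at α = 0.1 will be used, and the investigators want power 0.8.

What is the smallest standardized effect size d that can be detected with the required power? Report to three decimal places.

d ≈ 0.225

Need Φ(δ − 1.645) = 0.8, so δ = 1.645 + 0.842 = 2.486.
(Lower-tail contribution to power is negligible for δ > 0.)
δ = d·√(n/2) ⇒ d = δ/√(n/2) = 2.486/√(245/2) = 0.2247.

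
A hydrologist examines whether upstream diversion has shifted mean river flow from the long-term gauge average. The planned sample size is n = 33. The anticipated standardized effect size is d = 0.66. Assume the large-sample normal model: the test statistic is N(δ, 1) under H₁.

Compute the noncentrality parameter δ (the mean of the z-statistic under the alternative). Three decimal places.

δ ≈ 3.791

The noncentrality parameter scales effect size by the design's sample-size factor: δ = d·√n = 0.66 × √33 = 3.7914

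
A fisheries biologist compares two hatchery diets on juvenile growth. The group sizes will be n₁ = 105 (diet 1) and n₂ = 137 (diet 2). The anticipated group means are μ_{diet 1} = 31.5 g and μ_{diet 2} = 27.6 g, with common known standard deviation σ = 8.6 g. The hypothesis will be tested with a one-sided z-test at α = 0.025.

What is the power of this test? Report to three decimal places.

Power ≈ 0.938

Standardized effect: d = |μ_{diet 1} − μ_{diet 2}| / σ = |31.5 − 27.6| / 8.6 = 0.4535
Noncentrality parameter: δ = d / √(1/n₁ + 1/n₂) = 0.4535 / √(1/105 + 1/137) = 3.4963
Critical value for a one-sided test at α = 0.025: z_α = 1.960.
Power = Φ(δ − 1.960) = Φ(1.536) = 0.9378.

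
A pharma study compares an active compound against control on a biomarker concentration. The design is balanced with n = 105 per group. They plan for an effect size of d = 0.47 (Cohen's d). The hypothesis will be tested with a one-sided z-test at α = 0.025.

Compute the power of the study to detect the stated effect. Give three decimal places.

Noncentrality parameter: δ = d·√(n/2) = 0.47 × √(105/2) = 3.4055
One-sided α = 0.025 → critical value z_{0.025} = 1.960.
Power = P(Z > 1.960 − δ) = Φ(1.446) = 0.9258.

Power ≈ 0.926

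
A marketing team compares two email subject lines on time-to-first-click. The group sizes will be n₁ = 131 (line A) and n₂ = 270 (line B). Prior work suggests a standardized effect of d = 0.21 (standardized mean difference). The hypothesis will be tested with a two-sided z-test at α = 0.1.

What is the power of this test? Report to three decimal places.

Noncentrality parameter: δ = d / √(1/n₁ + 1/n₂) = 0.21 / √(1/131 + 1/270) = 1.9723
Critical value for a two-sided test at α = 0.1: z_{α/2} = 1.645.
Power = Φ(δ − 1.645) + Φ(−δ − 1.645) = Φ(0.327) + Φ(-3.617) = 0.6283 + 0.0001 = 0.6285.

Power ≈ 0.628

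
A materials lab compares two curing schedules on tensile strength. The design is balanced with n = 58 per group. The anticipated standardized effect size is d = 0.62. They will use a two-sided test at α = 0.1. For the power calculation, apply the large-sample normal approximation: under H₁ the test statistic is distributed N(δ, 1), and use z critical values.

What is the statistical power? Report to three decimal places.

Power ≈ 0.955

Noncentrality parameter: δ = d·√(n/2) = 0.62 × √(58/2) = 3.3388
Two-sided α = 0.1 → critical value z_{0.05} = 1.645.
Power = Φ(δ − 1.645) + Φ(−δ − 1.645) = Φ(1.694) + Φ(-4.984) = 0.9549 + 0.0000 = 0.9549.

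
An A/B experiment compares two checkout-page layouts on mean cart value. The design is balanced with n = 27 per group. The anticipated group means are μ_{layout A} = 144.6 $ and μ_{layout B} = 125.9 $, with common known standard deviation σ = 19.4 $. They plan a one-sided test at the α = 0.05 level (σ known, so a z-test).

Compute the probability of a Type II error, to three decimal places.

β ≈ 0.029

Standardized effect: d = |μ_{layout A} − μ_{layout B}| / σ = |144.6 − 125.9| / 19.4 = 0.9639
Noncentrality parameter: λ = d·√(n/2) = 0.9639 × √(27/2) = 3.5417
Critical value for a one-sided test at α = 0.05: z_α = 1.645.
Power = P(Z > 1.645 − λ) = Φ(1.897) = 0.9711.
Type II error: β = 1 − power = 1 − 0.9711 = 0.0289.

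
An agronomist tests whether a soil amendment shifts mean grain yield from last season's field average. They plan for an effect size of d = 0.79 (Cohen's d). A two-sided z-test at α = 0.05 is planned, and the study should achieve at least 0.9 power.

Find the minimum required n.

Set Φ(δ − 1.960) = 0.9; then δ − 1.960 = Φ⁻¹(0.9) = 1.282, giving δ = 3.242.
(The Φ(−δ − z_{α/2}) term is vanishingly small for δ > 0 and is dropped in the standard sample-size formula.)
δ = d·√n ⇒ n = (δ/d)² = (3.242 / 0.79)² = 16.84.
Round up to the next whole unit.

n = 17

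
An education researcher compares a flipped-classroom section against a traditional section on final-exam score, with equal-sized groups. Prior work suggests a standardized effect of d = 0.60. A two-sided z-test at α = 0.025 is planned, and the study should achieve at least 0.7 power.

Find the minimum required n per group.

For power 0.7 need Φ(δ − z_{0.0125}) = 0.7, so δ = z_{0.0125} + z_{0.30} = 2.241 + 0.524 = 2.766.
(The Φ(−δ − z_{α/2}) term is vanishingly small for δ > 0 and is dropped in the standard sample-size formula.)
δ = d·√(n/2) ⇒ n = 2(δ/d)² = 2 × (2.766 / 0.60)² = 42.50.
Rounding up, n = 43 per group.

n = 43 per group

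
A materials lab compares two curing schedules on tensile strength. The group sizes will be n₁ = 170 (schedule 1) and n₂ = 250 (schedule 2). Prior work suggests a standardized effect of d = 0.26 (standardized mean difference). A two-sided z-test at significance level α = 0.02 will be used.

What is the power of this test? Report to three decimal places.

Noncentrality parameter: δ = d / √(1/n₁ + 1/n₂) = 0.26 / √(1/170 + 1/250) = 2.6154
Critical value for a two-sided test at α = 0.02: z_{α/2} = 2.326.
Power = Φ(δ − 2.326) + Φ(−δ − 2.326) = Φ(0.289) + Φ(-4.942) = 0.6137 + 0.0000 = 0.6137.

Power ≈ 0.614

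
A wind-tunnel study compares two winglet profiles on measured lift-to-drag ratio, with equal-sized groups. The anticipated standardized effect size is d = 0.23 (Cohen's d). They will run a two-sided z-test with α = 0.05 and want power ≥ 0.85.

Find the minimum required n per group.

n = 340 per group

Set Φ(δ − 1.960) = 0.85; then δ − 1.960 = Φ⁻¹(0.85) = 1.036, giving δ = 2.996.
(For δ > 0 the lower-tail rejection region contributes negligibly to power, so the one-term inversion is standard.)
δ = d·√(n/2) ⇒ n = 2(δ/d)² = 2 × (2.996 / 0.23)² = 339.45.
Rounding up, n = 340 per group.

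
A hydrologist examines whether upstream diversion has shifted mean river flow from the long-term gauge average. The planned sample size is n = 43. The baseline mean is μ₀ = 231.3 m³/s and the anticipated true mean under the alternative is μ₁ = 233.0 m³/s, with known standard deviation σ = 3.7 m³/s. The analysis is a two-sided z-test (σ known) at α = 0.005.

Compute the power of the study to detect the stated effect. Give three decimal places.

Power ≈ 0.582

Standardized effect: d = |μ₁ − μ₀| / σ = |233.0 − 231.3| / 3.7 = 0.4595
Noncentrality parameter: δ = d·√n = 0.4595 × √43 = 3.0129
Critical value for a two-sided test at α = 0.005: z_{α/2} = 2.807.
Power = Φ(δ − 2.807) + Φ(−δ − 2.807) = Φ(0.206) + Φ(-5.820) = 0.5815 + 0.0000 = 0.5815.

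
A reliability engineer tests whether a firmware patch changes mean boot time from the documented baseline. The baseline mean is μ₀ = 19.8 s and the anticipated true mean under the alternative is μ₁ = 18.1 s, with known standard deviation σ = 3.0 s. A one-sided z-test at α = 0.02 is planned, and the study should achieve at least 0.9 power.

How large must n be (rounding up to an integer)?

Standardized effect: d = |μ₁ − μ₀| / σ = |18.1 − 19.8| / 3.0 = 0.5667
For power 0.9 need Φ(δ − z_{0.02}) = 0.9, so δ = z_{0.02} + z_{0.10} = 2.054 + 1.282 = 3.335.
δ = d·√n ⇒ n = (δ/d)² = (3.335 / 0.5667)² = 34.64.
Rounding up, n = 35.

n = 35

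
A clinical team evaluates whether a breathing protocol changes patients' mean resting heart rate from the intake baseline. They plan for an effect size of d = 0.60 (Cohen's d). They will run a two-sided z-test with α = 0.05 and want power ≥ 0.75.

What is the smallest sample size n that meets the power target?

n = 20

For power 0.75 need Φ(δ − z_{0.025}) = 0.75, so δ = z_{0.025} + z_{0.25} = 1.960 + 0.674 = 2.634.
(The Φ(−δ − z_{α/2}) term is vanishingly small for δ > 0 and is dropped in the standard sample-size formula.)
δ = d·√n ⇒ n = (δ/d)² = (2.634 / 0.60)² = 19.28.
Round up to the next whole unit.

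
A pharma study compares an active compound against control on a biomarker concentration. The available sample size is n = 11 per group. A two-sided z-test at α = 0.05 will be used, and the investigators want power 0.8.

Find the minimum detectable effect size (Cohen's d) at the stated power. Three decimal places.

Required noncentrality: δ = z_{0.025} + z_{0.20} = 1.960 + 0.842 = 2.802.
(The second rejection-region term Φ(−δ − z_{α/2}) is negligible and dropped.)
δ = d·√(n/2) ⇒ d = δ/√(n/2) = 2.802/√(11/2) = 1.1946.

d ≈ 1.195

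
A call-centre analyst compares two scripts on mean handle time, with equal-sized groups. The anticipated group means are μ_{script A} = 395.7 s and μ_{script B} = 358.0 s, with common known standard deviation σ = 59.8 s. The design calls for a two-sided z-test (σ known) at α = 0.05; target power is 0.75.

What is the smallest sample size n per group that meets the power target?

n = 35 per group

Standardized effect: d = |μ_{script A} − μ_{script B}| / σ = |395.7 − 358.0| / 59.8 = 0.6304
For power 0.75 need Φ(δ − z_{0.025}) = 0.75, so δ = z_{0.025} + z_{0.25} = 1.960 + 0.674 = 2.634.
(The Φ(−δ − z_{α/2}) term is vanishingly small for δ > 0 and is dropped in the standard sample-size formula.)
δ = d·√(n/2) ⇒ n = 2(δ/d)² = 2 × (2.634 / 0.6304)² = 34.92.
Rounding up, n = 35 per group.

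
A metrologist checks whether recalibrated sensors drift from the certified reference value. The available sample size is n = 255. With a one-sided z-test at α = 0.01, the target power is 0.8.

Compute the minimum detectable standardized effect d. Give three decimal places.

Required noncentrality: δ = z_{0.01} + z_{0.20} = 2.326 + 0.842 = 3.168.
δ = d·√n ⇒ d = δ/√n = 3.168/√255 = 0.1984.

d ≈ 0.198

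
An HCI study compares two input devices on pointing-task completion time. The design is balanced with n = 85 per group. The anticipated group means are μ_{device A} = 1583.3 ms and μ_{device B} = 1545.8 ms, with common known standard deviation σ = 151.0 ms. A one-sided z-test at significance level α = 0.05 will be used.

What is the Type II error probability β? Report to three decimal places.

β ≈ 0.510

Standardized effect: d = |μ_{device A} − μ_{device B}| / σ = |1583.3 − 1545.8| / 151.0 = 0.2483
Noncentrality parameter: λ = d·√(n/2) = 0.2483 × √(85/2) = 1.6190
One-sided α = 0.05 → critical value z_{0.05} = 1.645.
Power = P(Z > 1.645 − λ) = Φ(-0.026) = 0.4897.
Type II error: β = 1 − power = 1 − 0.4897 = 0.5103.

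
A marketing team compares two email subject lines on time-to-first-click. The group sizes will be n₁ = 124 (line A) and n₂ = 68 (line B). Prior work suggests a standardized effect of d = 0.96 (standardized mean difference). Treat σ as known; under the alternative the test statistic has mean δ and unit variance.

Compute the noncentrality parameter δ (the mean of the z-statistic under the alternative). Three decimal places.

The noncentrality parameter scales effect size by the design's sample-size factor: δ = d / √(1/n₁ + 1/n₂) = 0.96 / √(1/124 + 1/68) = 6.3619

δ ≈ 6.362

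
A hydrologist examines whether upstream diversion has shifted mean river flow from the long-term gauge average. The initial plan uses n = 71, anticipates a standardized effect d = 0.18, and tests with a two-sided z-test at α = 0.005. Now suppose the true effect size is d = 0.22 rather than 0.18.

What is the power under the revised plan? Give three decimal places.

With d = 0.22: δ = d·√n = 0.22 × √71 = 1.8538. Critical value z_{0.0025} = 2.807.
Revised power = Φ(δ − 2.807) + Φ(−δ − 2.807) = Φ(-0.953) + Φ(-4.661) = 0.1702 + 0.0000 = 0.1702.

Power ≈ 0.170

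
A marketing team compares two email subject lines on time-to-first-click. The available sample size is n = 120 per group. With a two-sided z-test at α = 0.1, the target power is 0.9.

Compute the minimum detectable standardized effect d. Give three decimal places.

d ≈ 0.378

Required noncentrality: δ = z_{0.05} + z_{0.10} = 1.645 + 1.282 = 2.926.
(The second rejection-region term Φ(−δ − z_{α/2}) is negligible and dropped.)
δ = d·√(n/2) ⇒ d = δ/√(n/2) = 2.926/√(120/2) = 0.3778.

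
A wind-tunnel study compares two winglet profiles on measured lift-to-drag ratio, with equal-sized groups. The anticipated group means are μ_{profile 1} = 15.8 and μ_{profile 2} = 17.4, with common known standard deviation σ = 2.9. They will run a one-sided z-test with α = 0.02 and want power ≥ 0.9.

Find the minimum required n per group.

Standardized effect: d = |μ_{profile 1} − μ_{profile 2}| / σ = |15.8 − 17.4| / 2.9 = 0.5517
For power 0.9 need Φ(δ − z_{0.02}) = 0.9, so δ = z_{0.02} + z_{0.10} = 2.054 + 1.282 = 3.335.
δ = d·√(n/2) ⇒ n = 2(δ/d)² = 2 × (3.335 / 0.5517)² = 73.09.
Rounding up, n = 74 per group.

n = 74 per group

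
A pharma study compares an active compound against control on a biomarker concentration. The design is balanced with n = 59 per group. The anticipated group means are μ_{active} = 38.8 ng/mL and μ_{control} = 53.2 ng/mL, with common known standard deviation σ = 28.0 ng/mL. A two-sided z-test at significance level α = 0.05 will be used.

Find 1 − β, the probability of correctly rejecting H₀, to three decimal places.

Standardized effect: d = |μ_{active} − μ_{control}| / σ = |38.8 − 53.2| / 28.0 = 0.5143
Noncentrality parameter: λ = d·√(n/2) = 0.5143 × √(59/2) = 2.7933
Two-sided α = 0.05 → critical value z_{0.025} = 1.960.
Power = Φ(λ − 1.960) + Φ(−λ − 1.960) = Φ(0.833) + Φ(-4.753) = 0.7977 + 0.0000 = 0.7977.

Power ≈ 0.798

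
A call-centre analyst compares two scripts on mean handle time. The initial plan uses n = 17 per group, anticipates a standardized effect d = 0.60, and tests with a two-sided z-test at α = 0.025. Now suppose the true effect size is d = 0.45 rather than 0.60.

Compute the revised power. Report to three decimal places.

Power ≈ 0.177

With d = 0.45: δ = d·√(n/2) = 0.45 × √(17/2) = 1.3120. Critical value z_{0.0125} = 2.241.
Revised power = Φ(δ − 2.241) + Φ(−δ − 2.241) = Φ(-0.929) + Φ(-3.553) = 0.1763 + 0.0002 = 0.1765.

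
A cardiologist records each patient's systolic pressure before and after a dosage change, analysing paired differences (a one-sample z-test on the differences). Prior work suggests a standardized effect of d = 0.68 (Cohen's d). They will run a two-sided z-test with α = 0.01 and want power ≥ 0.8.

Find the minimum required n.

n = 26

For power 0.8 need Φ(δ − z_{0.005}) = 0.8, so δ = z_{0.005} + z_{0.20} = 2.576 + 0.842 = 3.417.
(The Φ(−δ − z_{α/2}) term is vanishingly small for δ > 0 and is dropped in the standard sample-size formula.)
δ = d·√n ⇒ n = (δ/d)² = (3.417 / 0.68)² = 25.26.
Round up to the next whole unit.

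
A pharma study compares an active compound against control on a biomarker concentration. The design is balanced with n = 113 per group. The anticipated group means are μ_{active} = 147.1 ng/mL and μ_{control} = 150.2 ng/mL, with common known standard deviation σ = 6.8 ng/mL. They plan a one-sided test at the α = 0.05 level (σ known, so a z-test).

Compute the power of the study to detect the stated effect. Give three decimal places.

Power ≈ 0.963

Standardized effect: d = |μ_{active} − μ_{control}| / σ = |147.1 − 150.2| / 6.8 = 0.4559
Noncentrality parameter: δ = d·√(n/2) = 0.4559 × √(113/2) = 3.4267
Critical value for a one-sided test at α = 0.05: z_α = 1.645.
Power = P(Z > 1.645 − δ) = Φ(1.782) = 0.9626.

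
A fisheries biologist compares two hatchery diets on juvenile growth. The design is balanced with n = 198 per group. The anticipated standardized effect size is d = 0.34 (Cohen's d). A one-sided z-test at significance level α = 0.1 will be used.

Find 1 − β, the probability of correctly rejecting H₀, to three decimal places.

Noncentrality parameter: λ = d·√(n/2) = 0.34 × √(198/2) = 3.3830
One-sided α = 0.1 → critical value z_{0.1} = 1.282.
Power = P(Z > 1.282 − λ) = Φ(2.101) = 0.9822.

Power ≈ 0.982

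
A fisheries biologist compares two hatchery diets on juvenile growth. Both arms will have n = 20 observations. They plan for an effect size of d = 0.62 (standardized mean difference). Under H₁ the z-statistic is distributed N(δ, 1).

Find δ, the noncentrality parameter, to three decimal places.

δ ≈ 1.961

The noncentrality parameter scales effect size by the design's sample-size factor: δ = d·√(n/2) = 0.62 × √(20/2) = 1.9606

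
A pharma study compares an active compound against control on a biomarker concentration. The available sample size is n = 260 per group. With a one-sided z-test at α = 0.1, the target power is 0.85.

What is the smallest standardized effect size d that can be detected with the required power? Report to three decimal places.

d ≈ 0.203

Required noncentrality: δ = z_{0.1} + z_{0.15} = 1.282 + 1.036 = 2.318.
δ = d·√(n/2) ⇒ d = δ/√(n/2) = 2.318/√(260/2) = 0.2033.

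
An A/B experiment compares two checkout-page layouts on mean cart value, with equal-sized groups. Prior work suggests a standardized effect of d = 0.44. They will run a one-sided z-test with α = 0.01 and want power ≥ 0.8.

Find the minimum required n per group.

n = 104 per group

Set Φ(δ − 2.326) = 0.8; then δ − 2.326 = Φ⁻¹(0.8) = 0.842, giving δ = 3.168.
δ = d·√(n/2) ⇒ n = 2(δ/d)² = 2 × (3.168 / 0.44)² = 103.68.
Round up to the next whole unit.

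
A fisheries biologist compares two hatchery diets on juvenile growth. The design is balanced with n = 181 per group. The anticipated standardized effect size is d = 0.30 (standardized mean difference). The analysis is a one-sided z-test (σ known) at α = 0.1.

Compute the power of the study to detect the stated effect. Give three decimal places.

Power ≈ 0.942

Noncentrality parameter: δ = d·√(n/2) = 0.30 × √(181/2) = 2.8539
One-sided α = 0.1 → critical value z_{0.1} = 1.282.
Power = Φ(δ − 1.282) = Φ(1.572) = 0.9421.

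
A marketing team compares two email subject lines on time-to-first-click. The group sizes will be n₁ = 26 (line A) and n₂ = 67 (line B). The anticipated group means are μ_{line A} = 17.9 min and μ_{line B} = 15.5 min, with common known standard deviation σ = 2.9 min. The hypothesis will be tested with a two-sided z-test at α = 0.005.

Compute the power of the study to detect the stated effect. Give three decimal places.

Power ≈ 0.781

Standardized effect: d = |μ_{line A} − μ_{line B}| / σ = |17.9 − 15.5| / 2.9 = 0.8276
Noncentrality parameter: δ = d / √(1/n₁ + 1/n₂) = 0.8276 / √(1/26 + 1/67) = 3.5818
Two-sided α = 0.005 → critical value z_{0.0025} = 2.807.
Power = Φ(δ − 2.807) + Φ(−δ − 2.807) = Φ(0.775) + Φ(-6.389) = 0.7807 + 0.0000 = 0.7807.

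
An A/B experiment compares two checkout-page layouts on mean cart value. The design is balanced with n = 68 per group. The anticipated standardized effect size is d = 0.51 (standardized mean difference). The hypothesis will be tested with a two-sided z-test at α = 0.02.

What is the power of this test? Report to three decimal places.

Noncentrality parameter: δ = d·√(n/2) = 0.51 × √(68/2) = 2.9738
Two-sided α = 0.02 → critical value z_{0.01} = 2.326.
Power = Φ(δ − 2.326) + Φ(−δ − 2.326) = Φ(0.647) + Φ(-5.300) = 0.7413 + 0.0000 = 0.7413.

Power ≈ 0.741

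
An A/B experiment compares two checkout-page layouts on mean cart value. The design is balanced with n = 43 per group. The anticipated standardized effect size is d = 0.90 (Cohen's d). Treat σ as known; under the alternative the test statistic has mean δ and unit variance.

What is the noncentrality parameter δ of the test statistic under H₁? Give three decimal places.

δ = d·√(n/2) = 0.90 × √(43/2) = 4.1731

δ ≈ 4.173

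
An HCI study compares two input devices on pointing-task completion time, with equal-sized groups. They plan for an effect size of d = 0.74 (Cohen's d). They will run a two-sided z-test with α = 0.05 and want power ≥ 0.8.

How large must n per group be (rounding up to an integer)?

Set Φ(δ − 1.960) = 0.8; then δ − 1.960 = Φ⁻¹(0.8) = 0.842, giving δ = 2.802.
(Ignoring the negligible lower-tail rejection probability gives the usual closed-form inversion.)
δ = d·√(n/2) ⇒ n = 2(δ/d)² = 2 × (2.802 / 0.74)² = 28.67.
Round up to the next whole unit.

n = 29 per group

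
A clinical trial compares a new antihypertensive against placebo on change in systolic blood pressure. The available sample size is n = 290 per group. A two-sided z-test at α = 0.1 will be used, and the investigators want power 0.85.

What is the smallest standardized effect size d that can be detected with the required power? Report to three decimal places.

d ≈ 0.223

Required noncentrality: δ = z_{0.05} + z_{0.15} = 1.645 + 1.036 = 2.681.
(The second rejection-region term Φ(−δ − z_{α/2}) is negligible and dropped.)
δ = d·√(n/2) ⇒ d = δ/√(n/2) = 2.681/√(290/2) = 0.2227.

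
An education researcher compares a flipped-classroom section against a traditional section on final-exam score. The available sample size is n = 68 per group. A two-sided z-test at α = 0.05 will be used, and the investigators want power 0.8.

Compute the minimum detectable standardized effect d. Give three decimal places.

d ≈ 0.480

Required noncentrality: δ = z_{0.025} + z_{0.20} = 1.960 + 0.842 = 2.802.
(Lower-tail contribution to power is negligible for δ > 0.)
δ = d·√(n/2) ⇒ d = δ/√(n/2) = 2.802/√(68/2) = 0.4805.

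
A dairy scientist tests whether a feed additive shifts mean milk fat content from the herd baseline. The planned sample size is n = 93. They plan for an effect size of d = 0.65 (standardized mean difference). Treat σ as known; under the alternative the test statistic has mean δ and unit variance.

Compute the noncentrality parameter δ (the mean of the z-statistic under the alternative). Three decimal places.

δ = d·√n = 0.65 × √93 = 6.2684

δ ≈ 6.268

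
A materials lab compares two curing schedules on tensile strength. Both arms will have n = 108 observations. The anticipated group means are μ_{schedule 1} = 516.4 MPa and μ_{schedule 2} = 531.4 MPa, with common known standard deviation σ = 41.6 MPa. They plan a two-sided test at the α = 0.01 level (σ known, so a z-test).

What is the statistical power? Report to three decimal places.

Standardized effect: d = |μ_{schedule 1} − μ_{schedule 2}| / σ = |516.4 − 531.4| / 41.6 = 0.3606
Noncentrality parameter: δ = d·√(n/2) = 0.3606 × √(108/2) = 2.6497
Two-sided α = 0.01 → critical value z_{0.005} = 2.576.
Power = Φ(δ − 2.576) + Φ(−δ − 2.576) = Φ(0.074) + Φ(-5.226) = 0.5294 + 0.0000 = 0.5294.

Power ≈ 0.529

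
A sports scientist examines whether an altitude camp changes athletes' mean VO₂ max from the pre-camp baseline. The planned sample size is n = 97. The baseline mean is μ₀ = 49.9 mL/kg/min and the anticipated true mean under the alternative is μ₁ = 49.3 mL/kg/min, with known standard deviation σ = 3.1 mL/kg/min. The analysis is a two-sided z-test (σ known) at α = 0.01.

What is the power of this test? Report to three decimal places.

Power ≈ 0.252

Standardized effect: d = |μ₁ − μ₀| / σ = |49.3 − 49.9| / 3.1 = 0.1935
Noncentrality parameter: δ = d·√n = 0.1935 × √97 = 1.9062
Two-sided α = 0.01 → critical value z_{0.005} = 2.576.
Power = Φ(δ − 2.576) + Φ(−δ − 2.576) = Φ(-0.670) + Φ(-4.482) = 0.2516 + 0.0000 = 0.2516.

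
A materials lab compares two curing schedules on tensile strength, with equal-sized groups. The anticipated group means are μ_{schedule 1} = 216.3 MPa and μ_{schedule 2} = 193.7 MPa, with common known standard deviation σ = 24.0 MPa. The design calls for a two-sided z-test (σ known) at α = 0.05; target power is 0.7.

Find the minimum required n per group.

n = 14 per group

Standardized effect: d = |μ_{schedule 1} − μ_{schedule 2}| / σ = |216.3 − 193.7| / 24.0 = 0.9417
Set Φ(δ − 1.960) = 0.7; then δ − 1.960 = Φ⁻¹(0.7) = 0.524, giving δ = 2.484.
(The Φ(−δ − z_{α/2}) term is vanishingly small for δ > 0 and is dropped in the standard sample-size formula.)
δ = d·√(n/2) ⇒ n = 2(δ/d)² = 2 × (2.484 / 0.9417)² = 13.92.
Round up to the next whole unit.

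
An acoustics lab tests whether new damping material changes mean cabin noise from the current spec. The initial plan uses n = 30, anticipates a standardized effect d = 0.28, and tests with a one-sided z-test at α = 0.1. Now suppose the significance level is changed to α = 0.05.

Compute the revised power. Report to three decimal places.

δ = d·√n = 0.28 × √30 = 1.5336 (unchanged). New critical value: z_{0.05} = 1.645.
Revised power = Φ(δ − 1.645) = Φ(-0.111) = 0.4557.

Power ≈ 0.456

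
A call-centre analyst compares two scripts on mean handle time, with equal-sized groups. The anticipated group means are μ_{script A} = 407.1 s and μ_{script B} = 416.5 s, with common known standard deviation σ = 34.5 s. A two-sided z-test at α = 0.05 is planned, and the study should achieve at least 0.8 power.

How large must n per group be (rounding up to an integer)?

n = 212 per group

Standardized effect: d = |μ_{script A} − μ_{script B}| / σ = |407.1 − 416.5| / 34.5 = 0.2725
Set Φ(δ − 1.960) = 0.8; then δ − 1.960 = Φ⁻¹(0.8) = 0.842, giving δ = 2.802.
(For δ > 0 the lower-tail rejection region contributes negligibly to power, so the one-term inversion is standard.)
δ = d·√(n/2) ⇒ n = 2(δ/d)² = 2 × (2.802 / 0.2725)² = 211.46.
Rounding up, n = 212 per group.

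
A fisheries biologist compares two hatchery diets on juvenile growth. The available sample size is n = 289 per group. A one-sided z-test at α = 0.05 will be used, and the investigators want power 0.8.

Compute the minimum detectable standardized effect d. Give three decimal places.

d ≈ 0.207

Need Φ(δ − 1.645) = 0.8, so δ = 1.645 + 0.842 = 2.486.
δ = d·√(n/2) ⇒ d = δ/√(n/2) = 2.486/√(289/2) = 0.2068.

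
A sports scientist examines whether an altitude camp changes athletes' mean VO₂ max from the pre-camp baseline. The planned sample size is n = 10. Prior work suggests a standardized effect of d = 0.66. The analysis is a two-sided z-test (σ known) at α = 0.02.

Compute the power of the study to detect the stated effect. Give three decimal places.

Noncentrality parameter: δ = d·√n = 0.66 × √10 = 2.0871
Critical value for a two-sided test at α = 0.02: z_{α/2} = 2.326.
Power = Φ(δ − 2.326) + Φ(−δ − 2.326) = Φ(-0.239) + Φ(-4.413) = 0.4055 + 0.0000 = 0.4055.

Power ≈ 0.405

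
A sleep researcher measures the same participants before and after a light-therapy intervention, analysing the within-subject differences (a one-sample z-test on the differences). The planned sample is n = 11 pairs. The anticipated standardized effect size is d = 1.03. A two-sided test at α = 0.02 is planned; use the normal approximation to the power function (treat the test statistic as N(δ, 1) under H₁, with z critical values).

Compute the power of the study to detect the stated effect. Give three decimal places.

Noncentrality parameter: λ = d·√n = 1.03 × √11 = 3.4161
Critical value for a two-sided test at α = 0.02: z_{α/2} = 2.326.
Power = Φ(λ − 2.326) + Φ(−λ − 2.326) = Φ(1.090) + Φ(-5.742) = 0.8621 + 0.0000 = 0.8621.

Power ≈ 0.862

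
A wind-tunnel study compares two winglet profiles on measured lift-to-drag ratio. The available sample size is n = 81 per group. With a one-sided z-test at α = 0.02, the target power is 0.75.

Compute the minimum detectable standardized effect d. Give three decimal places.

d ≈ 0.429

Need Φ(δ − 2.054) = 0.75, so δ = 2.054 + 0.674 = 2.728.
δ = d·√(n/2) ⇒ d = δ/√(n/2) = 2.728/√(81/2) = 0.4287.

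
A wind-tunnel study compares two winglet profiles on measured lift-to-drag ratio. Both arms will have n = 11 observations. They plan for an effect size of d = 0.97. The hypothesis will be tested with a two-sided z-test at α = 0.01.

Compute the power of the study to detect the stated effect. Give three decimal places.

Power ≈ 0.382

Noncentrality parameter: λ = d·√(n/2) = 0.97 × √(11/2) = 2.2749
Two-sided α = 0.01 → critical value z_{0.005} = 2.576.
Power = Φ(λ − 2.576) + Φ(−λ − 2.576) = Φ(-0.301) + Φ(-4.851) = 0.3817 + 0.0000 = 0.3817.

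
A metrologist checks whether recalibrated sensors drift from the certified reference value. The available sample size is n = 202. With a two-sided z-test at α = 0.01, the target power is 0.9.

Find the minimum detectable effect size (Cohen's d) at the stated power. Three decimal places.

d ≈ 0.271

Required noncentrality: δ = z_{0.005} + z_{0.10} = 2.576 + 1.282 = 3.857.
(Lower-tail contribution to power is negligible for δ > 0.)
δ = d·√n ⇒ d = δ/√n = 3.857/√202 = 0.2714.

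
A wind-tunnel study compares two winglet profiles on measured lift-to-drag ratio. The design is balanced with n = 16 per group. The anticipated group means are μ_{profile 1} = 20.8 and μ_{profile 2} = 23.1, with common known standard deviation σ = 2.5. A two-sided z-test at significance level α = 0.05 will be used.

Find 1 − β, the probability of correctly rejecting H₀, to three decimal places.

Standardized effect: d = |μ_{profile 1} − μ_{profile 2}| / σ = |20.8 − 23.1| / 2.5 = 0.9200
Noncentrality parameter: δ = d·√(n/2) = 0.9200 × √(16/2) = 2.6022
Critical value for a two-sided test at α = 0.05: z_{α/2} = 1.960.
Power = Φ(δ − 1.960) + Φ(−δ − 1.960) = Φ(0.642) + Φ(-4.562) = 0.7396 + 0.0000 = 0.7396.

Power ≈ 0.740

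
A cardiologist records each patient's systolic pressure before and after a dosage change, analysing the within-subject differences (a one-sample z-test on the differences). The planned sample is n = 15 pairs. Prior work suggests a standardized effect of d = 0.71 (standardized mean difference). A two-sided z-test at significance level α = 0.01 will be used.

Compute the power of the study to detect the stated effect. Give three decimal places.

Noncentrality parameter: δ = d·√n = 0.71 × √15 = 2.7498
Two-sided α = 0.01 → critical value z_{0.005} = 2.576.
Power = Φ(δ − 2.576) + Φ(−δ − 2.576) = Φ(0.174) + Φ(-5.326) = 0.5691 + 0.0000 = 0.5691.

Power ≈ 0.569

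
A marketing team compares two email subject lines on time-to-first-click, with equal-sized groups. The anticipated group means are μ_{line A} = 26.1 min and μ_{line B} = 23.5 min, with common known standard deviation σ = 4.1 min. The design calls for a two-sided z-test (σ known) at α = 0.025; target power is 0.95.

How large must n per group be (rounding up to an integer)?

Standardized effect: d = |μ_{line A} − μ_{line B}| / σ = |26.1 − 23.5| / 4.1 = 0.6341
Set Φ(δ − 2.241) = 0.95; then δ − 2.241 = Φ⁻¹(0.95) = 1.645, giving δ = 3.886.
(The Φ(−δ − z_{α/2}) term is vanishingly small for δ > 0 and is dropped in the standard sample-size formula.)
δ = d·√(n/2) ⇒ n = 2(δ/d)² = 2 × (3.886 / 0.6341)² = 75.11.
Round up to the next whole unit.

n = 76 per group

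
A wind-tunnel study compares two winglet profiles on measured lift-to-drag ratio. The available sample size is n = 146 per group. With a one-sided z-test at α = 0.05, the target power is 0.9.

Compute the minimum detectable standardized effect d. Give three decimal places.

d ≈ 0.343

Need Φ(δ − 1.645) = 0.9, so δ = 1.645 + 1.282 = 2.926.
δ = d·√(n/2) ⇒ d = δ/√(n/2) = 2.926/√(146/2) = 0.3425.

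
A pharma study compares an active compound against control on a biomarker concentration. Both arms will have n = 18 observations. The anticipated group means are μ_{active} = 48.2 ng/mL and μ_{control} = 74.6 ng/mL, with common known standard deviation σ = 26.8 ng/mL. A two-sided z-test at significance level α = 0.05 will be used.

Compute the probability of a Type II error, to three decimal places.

β ≈ 0.160

Standardized effect: d = |μ_{active} − μ_{control}| / σ = |48.2 − 74.6| / 26.8 = 0.9851
Noncentrality parameter: λ = d·√(n/2) = 0.9851 × √(18/2) = 2.9552
Critical value for a two-sided test at α = 0.05: z_{α/2} = 1.960.
Power = Φ(λ − 1.960) + Φ(−λ − 1.960) = Φ(0.995) + Φ(-4.915) = 0.8402 + 0.0000 = 0.8402.
Type II error: β = 1 − power = 1 − 0.8402 = 0.1598.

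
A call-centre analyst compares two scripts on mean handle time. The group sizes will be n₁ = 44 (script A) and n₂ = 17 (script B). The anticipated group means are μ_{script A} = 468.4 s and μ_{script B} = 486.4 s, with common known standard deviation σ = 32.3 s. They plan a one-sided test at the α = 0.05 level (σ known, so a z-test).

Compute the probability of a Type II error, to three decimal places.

Standardized effect: d = |μ_{script A} − μ_{script B}| / σ = |468.4 − 486.4| / 32.3 = 0.5573
Noncentrality parameter: δ = d / √(1/n₁ + 1/n₂) = 0.5573 / √(1/44 + 1/17) = 1.9514
Critical value for a one-sided test at α = 0.05: z_α = 1.645.
Power = P(Z > 1.645 − δ) = Φ(0.307) = 0.6204.
Type II error: β = 1 − power = 1 − 0.6204 = 0.3796.

β ≈ 0.380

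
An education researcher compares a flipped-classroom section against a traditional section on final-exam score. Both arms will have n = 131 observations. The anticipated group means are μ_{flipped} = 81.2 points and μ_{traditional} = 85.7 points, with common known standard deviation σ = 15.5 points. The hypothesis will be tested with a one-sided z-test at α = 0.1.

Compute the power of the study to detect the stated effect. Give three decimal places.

Standardized effect: d = |μ_{flipped} − μ_{traditional}| / σ = |81.2 − 85.7| / 15.5 = 0.2903
Noncentrality parameter: δ = d·√(n/2) = 0.2903 × √(131/2) = 2.3496
One-sided α = 0.1 → critical value z_{0.1} = 1.282.
Power = Φ(δ − 1.282) = Φ(1.068) = 0.8573.

Power ≈ 0.857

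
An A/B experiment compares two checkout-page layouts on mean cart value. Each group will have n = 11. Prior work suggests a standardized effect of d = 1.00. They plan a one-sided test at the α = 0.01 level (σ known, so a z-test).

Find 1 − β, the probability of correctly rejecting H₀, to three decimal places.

Power ≈ 0.508

Noncentrality parameter: λ = d·√(n/2) = 1.00 × √(11/2) = 2.3452
Critical value for a one-sided test at α = 0.01: z_α = 2.326.
Power = P(Z > 2.326 − λ) = Φ(0.019) = 0.5075.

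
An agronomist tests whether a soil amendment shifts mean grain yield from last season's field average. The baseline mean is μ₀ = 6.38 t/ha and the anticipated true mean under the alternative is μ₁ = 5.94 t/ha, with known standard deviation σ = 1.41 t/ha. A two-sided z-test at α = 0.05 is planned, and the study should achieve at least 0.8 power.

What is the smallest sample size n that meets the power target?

Standardized effect: d = |μ₁ − μ₀| / σ = |5.94 − 6.38| / 1.41 = 0.3121
For power 0.8 need Φ(δ − z_{0.025}) = 0.8, so δ = z_{0.025} + z_{0.20} = 1.960 + 0.842 = 2.802.
(Ignoring the negligible lower-tail rejection probability gives the usual closed-form inversion.)
δ = d·√n ⇒ n = (δ/d)² = (2.802 / 0.3121)² = 80.60.
Round up to the next whole unit.

n = 81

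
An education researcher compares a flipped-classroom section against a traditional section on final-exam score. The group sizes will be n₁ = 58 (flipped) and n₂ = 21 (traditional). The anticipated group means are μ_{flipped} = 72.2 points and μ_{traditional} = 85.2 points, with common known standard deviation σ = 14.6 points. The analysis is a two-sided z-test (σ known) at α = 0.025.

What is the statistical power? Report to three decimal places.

Power ≈ 0.895

Standardized effect: d = |μ_{flipped} − μ_{traditional}| / σ = |72.2 − 85.2| / 14.6 = 0.8904
Noncentrality parameter: δ = d / √(1/n₁ + 1/n₂) = 0.8904 / √(1/58 + 1/21) = 3.4962
Critical value for a two-sided test at α = 0.025: z_{α/2} = 2.241.
Power = Φ(δ − 2.241) + Φ(−δ − 2.241) = Φ(1.255) + Φ(-5.738) = 0.8952 + 0.0000 = 0.8952.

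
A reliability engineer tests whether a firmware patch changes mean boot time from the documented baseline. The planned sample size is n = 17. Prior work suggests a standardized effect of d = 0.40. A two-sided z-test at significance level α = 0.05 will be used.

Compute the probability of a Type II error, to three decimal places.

β ≈ 0.622

Noncentrality parameter: δ = d·√n = 0.40 × √17 = 1.6492
Critical value for a two-sided test at α = 0.05: z_{α/2} = 1.960.
Power = Φ(δ − 1.960) + Φ(−δ − 1.960) = Φ(-0.311) + Φ(-3.609) = 0.3780 + 0.0002 = 0.3782.
Type II error: β = 1 − power = 1 − 0.3782 = 0.6218.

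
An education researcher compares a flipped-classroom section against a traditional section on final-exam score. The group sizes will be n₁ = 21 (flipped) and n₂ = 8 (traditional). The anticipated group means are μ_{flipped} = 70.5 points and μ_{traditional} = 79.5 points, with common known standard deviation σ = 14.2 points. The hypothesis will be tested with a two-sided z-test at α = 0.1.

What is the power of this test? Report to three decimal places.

Power ≈ 0.453

Standardized effect: d = |μ_{flipped} − μ_{traditional}| / σ = |70.5 − 79.5| / 14.2 = 0.6338
Noncentrality parameter: λ = d / √(1/n₁ + 1/n₂) = 0.6338 / √(1/21 + 1/8) = 1.5255
Two-sided α = 0.1 → critical value z_{0.05} = 1.645.
Power = Φ(λ − 1.645) + Φ(−λ − 1.645) = Φ(-0.119) + Φ(-3.170) = 0.4525 + 0.0008 = 0.4533.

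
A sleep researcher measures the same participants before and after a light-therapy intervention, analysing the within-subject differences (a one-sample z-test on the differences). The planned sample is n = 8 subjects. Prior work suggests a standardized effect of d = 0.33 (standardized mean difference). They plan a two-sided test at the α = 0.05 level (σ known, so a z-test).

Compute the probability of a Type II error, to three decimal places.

Noncentrality parameter: δ = d·√n = 0.33 × √8 = 0.9334
Two-sided α = 0.05 → critical value z_{0.025} = 1.960.
Power = Φ(δ − 1.960) + Φ(−δ − 1.960) = Φ(-1.027) + Φ(-2.893) = 0.1523 + 0.0019 = 0.1542.
Type II error: β = 1 − power = 1 − 0.1542 = 0.8458.

β ≈ 0.846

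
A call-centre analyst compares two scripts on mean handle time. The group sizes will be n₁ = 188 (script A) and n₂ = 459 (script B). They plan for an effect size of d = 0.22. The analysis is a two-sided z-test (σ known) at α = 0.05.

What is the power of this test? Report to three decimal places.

Noncentrality parameter: λ = d / √(1/n₁ + 1/n₂) = 0.22 / √(1/188 + 1/459) = 2.5407
Two-sided α = 0.05 → critical value z_{0.025} = 1.960.
Power = Φ(λ − 1.960) + Φ(−λ − 1.960) = Φ(0.581) + Φ(-4.501) = 0.7193 + 0.0000 = 0.7193.

Power ≈ 0.719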